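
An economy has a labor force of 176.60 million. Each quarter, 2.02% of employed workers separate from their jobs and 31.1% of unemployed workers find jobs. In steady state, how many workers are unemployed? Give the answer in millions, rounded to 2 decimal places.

Steady-state unemployment rate u* = s/(s+f) = 2.02/(2.02+31.1) = 0.060990.
Unemployed = u* × labor force = 0.060990 × 176.60 ≈ 10.77 million.

About 10.77 million are unemployed in steady state.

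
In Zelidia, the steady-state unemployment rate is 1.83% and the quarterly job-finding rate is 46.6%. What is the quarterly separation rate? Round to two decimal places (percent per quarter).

From u* = s/(s+f): s = u·f/(1−u).
s = 0.0183 × 46.6 / (1 − 0.0183) = 0.8528 / 0.9817 ≈ 0.87% per quarter.

Separation rate ≈ 0.87% per quarter.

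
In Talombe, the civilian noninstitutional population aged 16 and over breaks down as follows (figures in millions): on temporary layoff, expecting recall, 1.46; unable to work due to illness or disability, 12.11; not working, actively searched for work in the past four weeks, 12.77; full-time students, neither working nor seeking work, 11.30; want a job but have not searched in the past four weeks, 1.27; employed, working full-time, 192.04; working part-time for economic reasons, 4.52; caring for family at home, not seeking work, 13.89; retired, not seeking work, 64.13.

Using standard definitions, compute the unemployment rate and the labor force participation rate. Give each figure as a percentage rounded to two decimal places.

Employed = 192.04 + 4.52 = 196.56 million (anyone who worked, including part-time for economic reasons, counts as employed).
Unemployed = 1.46 + 12.77 = 14.23 million (jobless and actively searching, or on temporary layoff).
Labor force = 196.56 + 14.23 = 210.79 million.
Not in labor force = 12.11 + 11.30 + 1.27 + 13.89 + 64.13 = 102.70 million (those not working and not actively searching are outside the labor force — including those who want a job but have given up searching).
Civilian working-age population = 210.79 + 102.70 = 313.49 million.
Unemployment rate = 14.23 / 210.79 = 6.75%.
Labor force participation rate = 210.79 / 313.49 = 67.24%.

Unemployment rate ≈ 6.75%; labor force participation rate ≈ 67.24%.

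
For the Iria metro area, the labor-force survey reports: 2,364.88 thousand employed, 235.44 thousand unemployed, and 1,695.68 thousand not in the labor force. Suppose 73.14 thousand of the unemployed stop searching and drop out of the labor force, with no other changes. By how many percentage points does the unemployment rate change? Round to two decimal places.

The unemployment rate changes by −2.63 percentage points.

Initially, labor force = 2,364.88 + 235.44 = 2,600.32 thousand, so u = 235.44/2,600.32 = 9.05%.
After the change, unemployed and labor force both fall by 73.14 → E = 2,364.88, U = 162.30, labor force = 2,527.18 thousand.
New unemployment rate = 162.30 / 2,527.18 = 6.42%.
Change = 6.42% − 9.05% = −2.63 percentage points.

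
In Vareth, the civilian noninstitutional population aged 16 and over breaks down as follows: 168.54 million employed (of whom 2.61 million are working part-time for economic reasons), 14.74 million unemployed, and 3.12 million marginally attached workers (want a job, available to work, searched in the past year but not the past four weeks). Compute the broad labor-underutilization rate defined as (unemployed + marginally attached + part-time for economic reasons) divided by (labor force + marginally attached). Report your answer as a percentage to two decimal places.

Broad underutilization rate ≈ 10.98%.

Labor force = 168.54 + 14.74 = 183.28 million.
Numerator = 14.74 + 3.12 + 2.61 = 20.47 million.
Denominator = 183.28 + 3.12 = 186.40 million.
Broad rate = 20.47 / 186.40 = 10.98%.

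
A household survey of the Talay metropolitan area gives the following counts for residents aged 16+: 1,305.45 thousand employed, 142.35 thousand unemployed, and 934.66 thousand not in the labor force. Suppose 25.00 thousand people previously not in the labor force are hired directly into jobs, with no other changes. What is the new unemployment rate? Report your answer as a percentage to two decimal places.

Initially, labor force = 1,305.45 + 142.35 = 1,447.80 thousand, so u = 142.35/1,447.80 = 9.83%.
After the change, employed and labor force both rise by 25.00; unemployed unchanged → E = 1,330.45, U = 142.35, labor force = 1,472.80 thousand.
New unemployment rate = 142.35 / 1,472.80 = 9.67%.

New unemployment rate ≈ 9.67%.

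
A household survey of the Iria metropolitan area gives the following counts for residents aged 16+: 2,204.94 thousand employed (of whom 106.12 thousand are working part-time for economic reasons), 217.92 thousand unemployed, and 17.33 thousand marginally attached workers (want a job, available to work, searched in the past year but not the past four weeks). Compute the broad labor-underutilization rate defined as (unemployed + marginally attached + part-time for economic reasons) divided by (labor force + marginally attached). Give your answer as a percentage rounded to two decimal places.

Broad underutilization rate ≈ 13.99%.

Labor force = 2,204.94 + 217.92 = 2,422.86 thousand.
Numerator = 217.92 + 17.33 + 106.12 = 341.37 thousand.
Denominator = 2,422.86 + 17.33 = 2,440.19 thousand.
Broad rate = 341.37 / 2,440.19 = 13.99%.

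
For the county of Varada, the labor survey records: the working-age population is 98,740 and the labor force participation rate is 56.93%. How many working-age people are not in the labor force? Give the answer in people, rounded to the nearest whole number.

About 42,527 are not in the labor force.

Share not in the labor force = 1 − 0.5693 = 0.4307.
Not in labor force = 0.4307 × 98,740 ≈ 42,527.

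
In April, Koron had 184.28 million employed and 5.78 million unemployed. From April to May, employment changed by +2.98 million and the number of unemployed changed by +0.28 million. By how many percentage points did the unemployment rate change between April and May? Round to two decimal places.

April: labor force = 184.28 + 5.78 = 190.06; u = 5.78/190.06 = 3.04%.
May: labor force = 187.26 + 6.06 = 193.32; u = 6.06/193.32 = 3.13%.
Change = 3.13% − 3.04% = +0.09 pp.

The unemployment rate changed by +0.09 percentage points.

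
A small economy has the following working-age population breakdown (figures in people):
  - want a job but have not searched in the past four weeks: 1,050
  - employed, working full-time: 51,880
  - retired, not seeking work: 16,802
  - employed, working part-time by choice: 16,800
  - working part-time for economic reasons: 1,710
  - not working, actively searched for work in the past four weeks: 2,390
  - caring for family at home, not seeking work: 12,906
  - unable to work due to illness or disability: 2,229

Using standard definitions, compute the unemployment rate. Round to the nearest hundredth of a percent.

Unemployment rate ≈ 3.28%.

Employed = 51,880 + 16,800 + 1,710 = 70,390 (anyone who worked, including part-time for economic reasons, counts as employed).
Unemployed = 2,390.
Labor force = 70,390 + 2,390 = 72,780.
Unemployment rate = 2,390 / 72,780 = 3.28%.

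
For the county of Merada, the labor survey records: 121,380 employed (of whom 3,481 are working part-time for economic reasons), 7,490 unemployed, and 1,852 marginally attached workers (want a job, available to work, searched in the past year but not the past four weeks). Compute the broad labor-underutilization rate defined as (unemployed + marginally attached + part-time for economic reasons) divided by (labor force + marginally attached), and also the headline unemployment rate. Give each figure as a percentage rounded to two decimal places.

Broad underutilization rate ≈ 9.81%; headline unemployment rate ≈ 5.81%.

Labor force = 121,380 + 7,490 = 128,870.
Numerator = 7,490 + 1,852 + 3,481 = 12,823.
Denominator = 128,870 + 1,852 = 130,722.
Broad rate = 12,823 / 130,722 = 9.81%.
Headline unemployment rate = 7,490 / 128,870 = 5.81%.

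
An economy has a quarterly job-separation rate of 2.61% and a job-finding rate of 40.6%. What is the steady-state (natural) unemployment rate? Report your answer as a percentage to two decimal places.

Steady-state unemployment rate ≈ 6.04%.

At steady state the flows balance: s·E = f·U, so U/(E+U) = s/(s+f).
u* = 2.61 / (2.61 + 40.6) = 2.61 / 43.21 = 6.04%.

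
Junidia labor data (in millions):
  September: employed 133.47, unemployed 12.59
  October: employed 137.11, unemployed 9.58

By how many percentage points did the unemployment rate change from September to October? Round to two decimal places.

The unemployment rate changed by −2.09 percentage points.

September: labor force = 133.47 + 12.59 = 146.06; u = 12.59/146.06 = 8.62%.
October: labor force = 137.11 + 9.58 = 146.69; u = 9.58/146.69 = 6.53%.
Change = 6.53% − 8.62% = −2.09 pp.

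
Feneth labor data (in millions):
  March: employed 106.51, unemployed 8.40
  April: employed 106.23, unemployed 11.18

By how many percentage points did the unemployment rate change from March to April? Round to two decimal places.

The unemployment rate changed by +2.21 percentage points.

March: labor force = 106.51 + 8.40 = 114.91; u = 8.40/114.91 = 7.31%.
April: labor force = 106.23 + 11.18 = 117.41; u = 11.18/117.41 = 9.52%.
Change = 9.52% − 7.31% = +2.21 pp.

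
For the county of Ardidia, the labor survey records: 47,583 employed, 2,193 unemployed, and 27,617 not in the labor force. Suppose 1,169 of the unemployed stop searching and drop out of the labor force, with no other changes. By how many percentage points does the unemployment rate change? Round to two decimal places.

The unemployment rate changes by −2.30 percentage points.

Initially, labor force = 47,583 + 2,193 = 49,776, so u = 2,193/49,776 = 4.41%.
After the change, unemployed and labor force both fall by 1,169 → E = 47,583, U = 1,024, labor force = 48,607.
New unemployment rate = 1,024 / 48,607 = 2.11%.
Change = 2.11% − 4.41% = −2.30 percentage points.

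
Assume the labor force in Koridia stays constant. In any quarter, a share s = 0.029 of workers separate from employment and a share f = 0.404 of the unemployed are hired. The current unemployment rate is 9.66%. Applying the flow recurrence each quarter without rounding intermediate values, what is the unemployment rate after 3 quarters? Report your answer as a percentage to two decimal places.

With a fixed labor force, u_{t+1} = u_t + s·(1−u_t) − f·u_t = u_t·(1−s−f) + s.
Here 1−s−f = 0.567 and s = 0.029.
u_1 = 0.096600 × 0.567 + 0.029 = 0.083772.
u_2 = 0.083772 × 0.567 + 0.029 = 0.076499.
u_3 = 0.076499 × 0.567 + 0.029 = 0.072375.

Unemployment rate after three quarters ≈ 7.24%.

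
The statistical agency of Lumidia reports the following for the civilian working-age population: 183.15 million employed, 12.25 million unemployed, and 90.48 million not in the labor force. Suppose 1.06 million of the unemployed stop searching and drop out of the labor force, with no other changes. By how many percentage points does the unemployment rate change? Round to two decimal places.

The unemployment rate changes by −0.51 percentage points.

Initially, labor force = 183.15 + 12.25 = 195.40 million, so u = 12.25/195.40 = 6.27%.
After the change, unemployed and labor force both fall by 1.06 → E = 183.15, U = 11.19, labor force = 194.34 million.
New unemployment rate = 11.19 / 194.34 = 5.76%.
Change = 5.76% − 6.27% = −0.51 percentage points.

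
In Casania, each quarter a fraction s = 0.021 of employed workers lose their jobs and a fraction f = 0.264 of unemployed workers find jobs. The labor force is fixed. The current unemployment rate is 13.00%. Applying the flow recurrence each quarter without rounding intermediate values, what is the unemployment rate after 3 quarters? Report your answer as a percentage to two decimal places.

With a fixed labor force, u_{t+1} = u_t + s·(1−u_t) − f·u_t = u_t·(1−s−f) + s.
Here 1−s−f = 0.715 and s = 0.021.
u_1 = 0.130000 × 0.715 + 0.021 = 0.113950.
u_2 = 0.113950 × 0.715 + 0.021 = 0.102474.
u_3 = 0.102474 × 0.715 + 0.021 = 0.094269.

Unemployment rate after three quarters ≈ 9.43%.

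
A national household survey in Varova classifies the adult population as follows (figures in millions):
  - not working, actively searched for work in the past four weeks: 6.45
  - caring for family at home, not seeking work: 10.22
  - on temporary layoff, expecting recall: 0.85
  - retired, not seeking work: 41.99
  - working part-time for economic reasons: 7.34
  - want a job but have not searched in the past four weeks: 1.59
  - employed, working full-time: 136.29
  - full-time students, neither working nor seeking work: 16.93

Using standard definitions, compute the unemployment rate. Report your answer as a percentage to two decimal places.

Unemployment rate ≈ 4.84%.

Employed = 7.34 + 136.29 = 143.63 million (anyone who worked, including part-time for economic reasons, counts as employed).
Unemployed = 6.45 + 0.85 = 7.30 million (jobless and actively searching, or on temporary layoff).
Labor force = 143.63 + 7.30 = 150.93 million.
Unemployment rate = 7.30 / 150.93 = 4.84%.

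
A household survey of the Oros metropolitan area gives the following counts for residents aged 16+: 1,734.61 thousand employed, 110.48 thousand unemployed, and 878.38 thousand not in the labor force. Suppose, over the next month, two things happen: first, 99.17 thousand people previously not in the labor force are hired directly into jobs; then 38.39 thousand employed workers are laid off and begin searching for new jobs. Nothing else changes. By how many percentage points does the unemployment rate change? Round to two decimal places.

The unemployment rate changes by +1.67 percentage points.

Initially, labor force = 1,734.61 + 110.48 = 1,845.09 thousand, so u = 110.48/1,845.09 = 5.99%.
After the first change, employed and labor force both rise by 99.17; unemployed unchanged → E = 1,833.78, U = 110.48, labor force = 1,944.26 thousand.
After the second change, employed falls and unemployed rises by 38.39; labor force unchanged → E = 1,795.39, U = 148.87, labor force = 1,944.26 thousand.
New unemployment rate = 148.87 / 1,944.26 = 7.66%.
Change = 7.66% − 5.99% = +1.67 percentage points.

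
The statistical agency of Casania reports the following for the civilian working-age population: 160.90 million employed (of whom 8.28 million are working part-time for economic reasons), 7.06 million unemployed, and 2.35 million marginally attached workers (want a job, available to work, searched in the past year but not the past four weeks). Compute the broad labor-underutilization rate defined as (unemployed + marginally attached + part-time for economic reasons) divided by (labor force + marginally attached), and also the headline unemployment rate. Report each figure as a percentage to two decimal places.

Broad underutilization rate ≈ 10.39%; headline unemployment rate ≈ 4.20%.

Labor force = 160.90 + 7.06 = 167.96 million.
Numerator = 7.06 + 2.35 + 8.28 = 17.69 million.
Denominator = 167.96 + 2.35 = 170.31 million.
Broad rate = 17.69 / 170.31 = 10.39%.
Headline unemployment rate = 7.06 / 167.96 = 4.20%.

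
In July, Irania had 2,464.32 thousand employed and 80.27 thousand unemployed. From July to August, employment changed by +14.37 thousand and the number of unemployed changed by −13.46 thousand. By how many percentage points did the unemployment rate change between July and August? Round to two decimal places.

The unemployment rate changed by −0.53 percentage points.

July: labor force = 2,464.32 + 80.27 = 2,544.59; u = 80.27/2,544.59 = 3.15%.
August: labor force = 2,478.69 + 66.81 = 2,545.50; u = 66.81/2,545.50 = 2.62%.
Change = 2.62% − 3.15% = −0.53 pp.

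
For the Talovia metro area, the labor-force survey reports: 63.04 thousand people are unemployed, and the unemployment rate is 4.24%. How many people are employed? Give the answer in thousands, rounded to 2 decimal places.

Labor force = U / u = 63.04 / 0.0424 ≈ 1,486.79 thousand.
Employed = labor force − unemployed = 1,486.79 − 63.04 = 1,423.75 thousand.

About 1,423.75 thousand are employed.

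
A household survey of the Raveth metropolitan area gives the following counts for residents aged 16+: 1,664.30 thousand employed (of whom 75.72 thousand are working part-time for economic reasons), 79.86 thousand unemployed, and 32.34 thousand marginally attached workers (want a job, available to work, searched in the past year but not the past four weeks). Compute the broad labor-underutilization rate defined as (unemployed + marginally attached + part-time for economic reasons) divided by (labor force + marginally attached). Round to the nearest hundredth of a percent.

Broad underutilization rate ≈ 10.58%.

Labor force = 1,664.30 + 79.86 = 1,744.16 thousand.
Numerator = 79.86 + 32.34 + 75.72 = 187.92 thousand.
Denominator = 1,744.16 + 32.34 = 1,776.50 thousand.
Broad rate = 187.92 / 1,776.50 = 10.58%.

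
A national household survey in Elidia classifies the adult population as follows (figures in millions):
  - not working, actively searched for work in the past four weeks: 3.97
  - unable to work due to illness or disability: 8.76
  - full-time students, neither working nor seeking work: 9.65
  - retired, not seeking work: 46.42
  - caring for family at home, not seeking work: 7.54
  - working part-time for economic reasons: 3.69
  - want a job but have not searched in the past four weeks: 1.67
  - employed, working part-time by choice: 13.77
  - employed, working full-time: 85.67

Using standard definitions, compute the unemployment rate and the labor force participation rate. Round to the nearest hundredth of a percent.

Unemployment rate ≈ 3.71%; labor force participation rate ≈ 59.13%.

Employed = 3.69 + 13.77 + 85.67 = 103.13 million (anyone who worked, including part-time for economic reasons, counts as employed).
Unemployed = 3.97 million.
Labor force = 103.13 + 3.97 = 107.10 million.
Not in labor force = 8.76 + 9.65 + 46.42 + 7.54 + 1.67 = 74.04 million (those not working and not actively searching are outside the labor force — including those who want a job but have given up searching).
Civilian working-age population = 107.10 + 74.04 = 181.14 million.
Unemployment rate = 3.97 / 107.10 = 3.71%.
Labor force participation rate = 107.10 / 181.14 = 59.13%.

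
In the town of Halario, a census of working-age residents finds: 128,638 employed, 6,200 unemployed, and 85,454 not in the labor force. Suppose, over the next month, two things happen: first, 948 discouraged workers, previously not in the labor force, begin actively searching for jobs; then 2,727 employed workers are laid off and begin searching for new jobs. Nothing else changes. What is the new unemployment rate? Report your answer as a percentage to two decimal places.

Initially, labor force = 128,638 + 6,200 = 134,838, so u = 6,200/134,838 = 4.60%.
After the first change, unemployed and labor force both rise by 948 → E = 128,638, U = 7,148, labor force = 135,786.
After the second change, employed falls and unemployed rises by 2,727; labor force unchanged → E = 125,911, U = 9,875, labor force = 135,786.
New unemployment rate = 9,875 / 135,786 = 7.27%.

New unemployment rate ≈ 7.27%.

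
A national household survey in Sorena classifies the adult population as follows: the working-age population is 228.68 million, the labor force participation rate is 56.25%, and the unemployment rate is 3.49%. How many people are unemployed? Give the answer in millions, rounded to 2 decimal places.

Labor force = 0.5625 × 228.68 = 128.63 million.
Unemployed = 0.0349 × 128.63 ≈ 4.49 million.

About 4.49 million are unemployed.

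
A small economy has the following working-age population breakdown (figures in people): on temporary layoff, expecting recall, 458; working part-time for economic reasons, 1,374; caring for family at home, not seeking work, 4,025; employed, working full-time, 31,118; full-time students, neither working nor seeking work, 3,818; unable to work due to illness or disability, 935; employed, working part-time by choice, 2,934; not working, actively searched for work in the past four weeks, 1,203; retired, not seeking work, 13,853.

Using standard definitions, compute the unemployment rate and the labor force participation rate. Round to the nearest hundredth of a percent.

Employed = 1,374 + 31,118 + 2,934 = 35,426 (anyone who worked, including part-time for economic reasons, counts as employed).
Unemployed = 458 + 1,203 = 1,661 (jobless and actively searching, or on temporary layoff).
Labor force = 35,426 + 1,661 = 37,087.
Not in labor force = 4,025 + 3,818 + 935 + 13,853 = 22,631 (those not working and not actively searching are outside the labor force).
Civilian working-age population = 37,087 + 22,631 = 59,718.
Unemployment rate = 1,661 / 37,087 = 4.48%.
Labor force participation rate = 37,087 / 59,718 = 62.10%.

Unemployment rate ≈ 4.48%; labor force participation rate ≈ 62.10%.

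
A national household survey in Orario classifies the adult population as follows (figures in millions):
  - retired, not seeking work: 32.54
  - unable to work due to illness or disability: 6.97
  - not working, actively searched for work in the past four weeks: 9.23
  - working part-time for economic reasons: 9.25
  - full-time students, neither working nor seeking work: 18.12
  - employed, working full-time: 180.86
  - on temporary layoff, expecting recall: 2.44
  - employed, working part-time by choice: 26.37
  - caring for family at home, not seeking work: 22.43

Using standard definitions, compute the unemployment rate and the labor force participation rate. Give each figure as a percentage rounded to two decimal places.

Unemployment rate ≈ 5.12%; labor force participation rate ≈ 74.02%.

Employed = 9.25 + 180.86 + 26.37 = 216.48 million (anyone who worked, including part-time for economic reasons, counts as employed).
Unemployed = 9.23 + 2.44 = 11.67 million (jobless and actively searching, or on temporary layoff).
Labor force = 216.48 + 11.67 = 228.15 million.
Not in labor force = 32.54 + 6.97 + 18.12 + 22.43 = 80.06 million (those not working and not actively searching are outside the labor force).
Civilian working-age population = 228.15 + 80.06 = 308.21 million.
Unemployment rate = 11.67 / 228.15 = 5.12%.
Labor force participation rate = 228.15 / 308.21 = 74.02%.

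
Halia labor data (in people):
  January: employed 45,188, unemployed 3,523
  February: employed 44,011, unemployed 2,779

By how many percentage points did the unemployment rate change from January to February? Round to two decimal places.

January: labor force = 45,188 + 3,523 = 48,711; u = 3,523/48,711 = 7.23%.
February: labor force = 44,011 + 2,779 = 46,790; u = 2,779/46,790 = 5.94%.
Change = 5.94% − 7.23% = −1.29 pp.

The unemployment rate changed by −1.29 percentage points.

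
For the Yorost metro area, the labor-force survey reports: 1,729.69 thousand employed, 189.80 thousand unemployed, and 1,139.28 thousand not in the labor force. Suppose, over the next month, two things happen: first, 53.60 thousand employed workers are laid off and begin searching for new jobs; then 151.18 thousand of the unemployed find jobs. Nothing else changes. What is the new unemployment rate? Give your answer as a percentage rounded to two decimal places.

New unemployment rate ≈ 4.80%.

Initially, labor force = 1,729.69 + 189.80 = 1,919.49 thousand, so u = 189.80/1,919.49 = 9.89%.
After the first change, employed falls and unemployed rises by 53.60; labor force unchanged → E = 1,676.09, U = 243.40, labor force = 1,919.49 thousand.
After the second change, unemployed falls and employed rises by 151.18; labor force unchanged → E = 1,827.27, U = 92.22, labor force = 1,919.49 thousand.
New unemployment rate = 92.22 / 1,919.49 = 4.80%.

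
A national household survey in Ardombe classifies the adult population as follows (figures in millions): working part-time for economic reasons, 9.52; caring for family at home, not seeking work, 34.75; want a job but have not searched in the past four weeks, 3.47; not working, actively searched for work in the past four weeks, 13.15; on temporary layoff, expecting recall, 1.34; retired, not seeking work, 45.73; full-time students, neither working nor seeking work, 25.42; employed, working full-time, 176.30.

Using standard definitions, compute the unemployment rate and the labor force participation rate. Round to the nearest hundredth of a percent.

Employed = 9.52 + 176.30 = 185.82 million (anyone who worked, including part-time for economic reasons, counts as employed).
Unemployed = 13.15 + 1.34 = 14.49 million (jobless and actively searching, or on temporary layoff).
Labor force = 185.82 + 14.49 = 200.31 million.
Not in labor force = 34.75 + 3.47 + 45.73 + 25.42 = 109.37 million (those not working and not actively searching are outside the labor force — including those who want a job but have given up searching).
Civilian working-age population = 200.31 + 109.37 = 309.68 million.
Unemployment rate = 14.49 / 200.31 = 7.23%.
Labor force participation rate = 200.31 / 309.68 = 64.68%.

Unemployment rate ≈ 7.23%; labor force participation rate ≈ 64.68%.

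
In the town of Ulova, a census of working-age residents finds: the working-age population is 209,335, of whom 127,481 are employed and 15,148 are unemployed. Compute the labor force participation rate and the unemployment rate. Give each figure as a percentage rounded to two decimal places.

Labor force participation rate ≈ 68.13%; unemployment rate ≈ 10.62%.

Labor force = employed + unemployed = 127,481 + 15,148 = 142,629.
Unemployment rate = 15,148 / 142,629 = 10.62%.
Labor force participation rate = 142,629 / 209,335 = 68.13%.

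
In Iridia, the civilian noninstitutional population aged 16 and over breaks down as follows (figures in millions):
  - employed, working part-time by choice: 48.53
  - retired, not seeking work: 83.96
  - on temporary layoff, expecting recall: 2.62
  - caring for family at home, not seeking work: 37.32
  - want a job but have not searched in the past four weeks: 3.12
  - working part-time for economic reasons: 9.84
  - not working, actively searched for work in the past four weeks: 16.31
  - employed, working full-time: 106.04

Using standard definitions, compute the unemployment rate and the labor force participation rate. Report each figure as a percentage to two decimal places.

Unemployment rate ≈ 10.33%; labor force participation rate ≈ 59.58%.

Employed = 48.53 + 9.84 + 106.04 = 164.41 million (anyone who worked, including part-time for economic reasons, counts as employed).
Unemployed = 2.62 + 16.31 = 18.93 million (jobless and actively searching, or on temporary layoff).
Labor force = 164.41 + 18.93 = 183.34 million.
Not in labor force = 83.96 + 37.32 + 3.12 = 124.40 million (those not working and not actively searching are outside the labor force — including those who want a job but have given up searching).
Civilian working-age population = 183.34 + 124.40 = 307.74 million.
Unemployment rate = 18.93 / 183.34 = 10.33%.
Labor force participation rate = 183.34 / 307.74 = 59.58%.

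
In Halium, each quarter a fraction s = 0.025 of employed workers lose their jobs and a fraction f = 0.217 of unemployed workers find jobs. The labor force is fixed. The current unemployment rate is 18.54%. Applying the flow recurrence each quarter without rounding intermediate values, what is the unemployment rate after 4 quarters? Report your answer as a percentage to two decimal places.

With a fixed labor force, u_{t+1} = u_t + s·(1−u_t) − f·u_t = u_t·(1−s−f) + s.
Here 1−s−f = 0.758 and s = 0.025.
u_1 = 0.185400 × 0.758 + 0.025 = 0.165533.
u_2 = 0.165533 × 0.758 + 0.025 = 0.150474.
u_3 = 0.150474 × 0.758 + 0.025 = 0.139059.
u_4 = 0.139059 × 0.758 + 0.025 = 0.130407.

Unemployment rate after four quarters ≈ 13.04%.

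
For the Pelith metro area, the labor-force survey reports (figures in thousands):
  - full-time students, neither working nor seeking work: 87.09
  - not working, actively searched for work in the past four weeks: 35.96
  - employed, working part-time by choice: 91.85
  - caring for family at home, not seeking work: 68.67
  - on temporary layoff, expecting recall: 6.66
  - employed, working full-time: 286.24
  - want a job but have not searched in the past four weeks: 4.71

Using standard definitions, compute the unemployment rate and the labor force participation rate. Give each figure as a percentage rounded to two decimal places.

Unemployment rate ≈ 10.13%; labor force participation rate ≈ 72.39%.

Employed = 91.85 + 286.24 = 378.09 thousand.
Unemployed = 35.96 + 6.66 = 42.62 thousand (jobless and actively searching, or on temporary layoff).
Labor force = 378.09 + 42.62 = 420.71 thousand.
Not in labor force = 87.09 + 68.67 + 4.71 = 160.47 thousand (those not working and not actively searching are outside the labor force — including those who want a job but have given up searching).
Civilian working-age population = 420.71 + 160.47 = 581.18 thousand.
Unemployment rate = 42.62 / 420.71 = 10.13%.
Labor force participation rate = 420.71 / 581.18 = 72.39%.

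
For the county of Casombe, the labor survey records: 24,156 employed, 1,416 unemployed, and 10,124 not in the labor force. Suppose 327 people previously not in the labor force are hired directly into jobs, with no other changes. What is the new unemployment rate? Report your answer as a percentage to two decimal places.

Initially, labor force = 24,156 + 1,416 = 25,572, so u = 1,416/25,572 = 5.54%.
After the change, employed and labor force both rise by 327; unemployed unchanged → E = 24,483, U = 1,416, labor force = 25,899.
New unemployment rate = 1,416 / 25,899 = 5.47%.

New unemployment rate ≈ 5.47%.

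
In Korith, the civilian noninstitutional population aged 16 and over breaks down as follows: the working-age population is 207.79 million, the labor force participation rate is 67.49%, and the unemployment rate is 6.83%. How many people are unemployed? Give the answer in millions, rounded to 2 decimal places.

Labor force = 0.6749 × 207.79 = 140.24 million.
Unemployed = 0.0683 × 140.24 ≈ 9.58 million.

About 9.58 million are unemployed.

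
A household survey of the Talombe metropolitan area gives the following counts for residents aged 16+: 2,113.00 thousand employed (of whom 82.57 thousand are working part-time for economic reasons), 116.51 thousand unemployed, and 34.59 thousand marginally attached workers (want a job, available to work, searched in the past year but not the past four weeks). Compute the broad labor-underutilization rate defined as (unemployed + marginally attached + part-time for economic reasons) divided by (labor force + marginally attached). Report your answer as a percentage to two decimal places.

Labor force = 2,113.00 + 116.51 = 2,229.51 thousand.
Numerator = 116.51 + 34.59 + 82.57 = 233.67 thousand.
Denominator = 2,229.51 + 34.59 = 2,264.10 thousand.
Broad rate = 233.67 / 2,264.10 = 10.32%.

Broad underutilization rate ≈ 10.32%.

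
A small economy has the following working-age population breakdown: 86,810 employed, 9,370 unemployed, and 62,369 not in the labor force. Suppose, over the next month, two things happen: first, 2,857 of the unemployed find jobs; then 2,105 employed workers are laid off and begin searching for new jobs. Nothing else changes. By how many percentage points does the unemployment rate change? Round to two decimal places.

The unemployment rate changes by −0.78 percentage points.

Initially, labor force = 86,810 + 9,370 = 96,180, so u = 9,370/96,180 = 9.74%.
After the first change, unemployed falls and employed rises by 2,857; labor force unchanged → E = 89,667, U = 6,513, labor force = 96,180.
After the second change, employed falls and unemployed rises by 2,105; labor force unchanged → E = 87,562, U = 8,618, labor force = 96,180.
New unemployment rate = 8,618 / 96,180 = 8.96%.
Change = 8.96% − 9.74% = −0.78 percentage points.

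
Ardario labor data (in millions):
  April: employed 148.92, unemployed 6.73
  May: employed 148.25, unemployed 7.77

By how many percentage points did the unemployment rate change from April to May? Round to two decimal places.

The unemployment rate changed by +0.66 percentage points.

April: labor force = 148.92 + 6.73 = 155.65; u = 6.73/155.65 = 4.32%.
May: labor force = 148.25 + 7.77 = 156.02; u = 7.77/156.02 = 4.98%.
Change = 4.98% − 4.32% = +0.66 pp.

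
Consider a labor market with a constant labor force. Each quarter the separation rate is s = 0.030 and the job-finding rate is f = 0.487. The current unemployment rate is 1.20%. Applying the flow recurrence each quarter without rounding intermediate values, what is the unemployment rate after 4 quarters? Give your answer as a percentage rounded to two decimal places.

Unemployment rate after four quarters ≈ 5.55%.

With a fixed labor force, u_{t+1} = u_t + s·(1−u_t) − f·u_t = u_t·(1−s−f) + s.
Here 1−s−f = 0.483 and s = 0.030.
u_1 = 0.012000 × 0.483 + 0.030 = 0.035796.
u_2 = 0.035796 × 0.483 + 0.030 = 0.047289.
u_3 = 0.047289 × 0.483 + 0.030 = 0.052841.
u_4 = 0.052841 × 0.483 + 0.030 = 0.055522.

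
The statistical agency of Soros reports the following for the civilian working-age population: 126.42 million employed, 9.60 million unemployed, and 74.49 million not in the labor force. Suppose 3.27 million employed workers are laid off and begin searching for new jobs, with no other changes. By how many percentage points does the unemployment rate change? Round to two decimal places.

The unemployment rate changes by +2.40 percentage points.

Initially, labor force = 126.42 + 9.60 = 136.02 million, so u = 9.60/136.02 = 7.06%.
After the change, employed falls and unemployed rises by 3.27; labor force unchanged → E = 123.15, U = 12.87, labor force = 136.02 million.
New unemployment rate = 12.87 / 136.02 = 9.46%.
Change = 9.46% − 7.06% = +2.40 percentage points.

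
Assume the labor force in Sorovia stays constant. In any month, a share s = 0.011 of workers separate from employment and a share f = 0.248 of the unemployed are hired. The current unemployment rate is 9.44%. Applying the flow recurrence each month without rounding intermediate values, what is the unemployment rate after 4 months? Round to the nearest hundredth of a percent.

Unemployment rate after four months ≈ 5.81%.

With a fixed labor force, u_{t+1} = u_t + s·(1−u_t) − f·u_t = u_t·(1−s−f) + s.
Here 1−s−f = 0.741 and s = 0.011.
u_1 = 0.094400 × 0.741 + 0.011 = 0.080950.
u_2 = 0.080950 × 0.741 + 0.011 = 0.070984.
u_3 = 0.070984 × 0.741 + 0.011 = 0.063599.
u_4 = 0.063599 × 0.741 + 0.011 = 0.058127.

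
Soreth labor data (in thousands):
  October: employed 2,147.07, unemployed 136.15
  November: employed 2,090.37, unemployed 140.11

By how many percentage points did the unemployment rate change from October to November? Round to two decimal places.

October: labor force = 2,147.07 + 136.15 = 2,283.22; u = 136.15/2,283.22 = 5.96%.
November: labor force = 2,090.37 + 140.11 = 2,230.48; u = 140.11/2,230.48 = 6.28%.
Change = 6.28% − 5.96% = +0.32 pp.

The unemployment rate changed by +0.32 percentage points.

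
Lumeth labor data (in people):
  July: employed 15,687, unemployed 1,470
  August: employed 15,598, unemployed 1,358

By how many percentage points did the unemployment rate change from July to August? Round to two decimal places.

July: labor force = 15,687 + 1,470 = 17,157; u = 1,470/17,157 = 8.57%.
August: labor force = 15,598 + 1,358 = 16,956; u = 1,358/16,956 = 8.01%.
Change = 8.01% − 8.57% = −0.56 pp.

The unemployment rate changed by −0.56 percentage points.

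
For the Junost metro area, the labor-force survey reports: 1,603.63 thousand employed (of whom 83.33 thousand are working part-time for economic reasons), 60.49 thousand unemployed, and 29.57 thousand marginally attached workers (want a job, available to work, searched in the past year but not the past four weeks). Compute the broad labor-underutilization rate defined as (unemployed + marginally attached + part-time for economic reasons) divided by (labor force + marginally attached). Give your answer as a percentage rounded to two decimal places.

Labor force = 1,603.63 + 60.49 = 1,664.12 thousand.
Numerator = 60.49 + 29.57 + 83.33 = 173.39 thousand.
Denominator = 1,664.12 + 29.57 = 1,693.69 thousand.
Broad rate = 173.39 / 1,693.69 = 10.24%.

Broad underutilization rate ≈ 10.24%.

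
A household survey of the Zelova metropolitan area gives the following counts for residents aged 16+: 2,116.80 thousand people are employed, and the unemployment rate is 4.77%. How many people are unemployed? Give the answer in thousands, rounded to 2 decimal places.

About 106.03 thousand are unemployed.

Let U be the number unemployed. The labor force is E + U, and U/(E+U) = 0.0477.
So U = 0.0477 × 2,116.80 / (1 − 0.0477) = 100.9714 / 0.9523 ≈ 106.03 thousand.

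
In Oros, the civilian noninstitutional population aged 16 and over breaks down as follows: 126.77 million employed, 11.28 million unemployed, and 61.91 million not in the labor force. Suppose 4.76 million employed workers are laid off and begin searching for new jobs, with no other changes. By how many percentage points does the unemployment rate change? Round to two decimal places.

Initially, labor force = 126.77 + 11.28 = 138.05 million, so u = 11.28/138.05 = 8.17%.
After the change, employed falls and unemployed rises by 4.76; labor force unchanged → E = 122.01, U = 16.04, labor force = 138.05 million.
New unemployment rate = 16.04 / 138.05 = 11.62%.
Change = 11.62% − 8.17% = +3.45 percentage points.

The unemployment rate changes by +3.45 percentage points.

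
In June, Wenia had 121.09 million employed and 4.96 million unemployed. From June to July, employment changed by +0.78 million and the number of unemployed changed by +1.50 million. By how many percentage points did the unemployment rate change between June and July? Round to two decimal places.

June: labor force = 121.09 + 4.96 = 126.05; u = 4.96/126.05 = 3.93%.
July: labor force = 121.87 + 6.46 = 128.33; u = 6.46/128.33 = 5.03%.
Change = 5.03% − 3.93% = +1.10 pp.

The unemployment rate changed by +1.10 percentage points.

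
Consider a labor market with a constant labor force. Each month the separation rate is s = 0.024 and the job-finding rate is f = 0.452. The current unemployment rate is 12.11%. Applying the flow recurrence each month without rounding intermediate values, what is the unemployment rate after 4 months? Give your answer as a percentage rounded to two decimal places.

With a fixed labor force, u_{t+1} = u_t + s·(1−u_t) − f·u_t = u_t·(1−s−f) + s.
Here 1−s−f = 0.524 and s = 0.024.
u_1 = 0.121100 × 0.524 + 0.024 = 0.087456.
u_2 = 0.087456 × 0.524 + 0.024 = 0.069827.
u_3 = 0.069827 × 0.524 + 0.024 = 0.060589.
u_4 = 0.060589 × 0.524 + 0.024 = 0.055749.

Unemployment rate after four months ≈ 5.57%.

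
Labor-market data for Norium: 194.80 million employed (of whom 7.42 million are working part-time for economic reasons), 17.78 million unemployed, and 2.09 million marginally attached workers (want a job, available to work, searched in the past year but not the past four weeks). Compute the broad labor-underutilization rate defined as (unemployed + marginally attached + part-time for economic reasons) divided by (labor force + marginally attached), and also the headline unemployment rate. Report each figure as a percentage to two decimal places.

Labor force = 194.80 + 17.78 = 212.58 million.
Numerator = 17.78 + 2.09 + 7.42 = 27.29 million.
Denominator = 212.58 + 2.09 = 214.67 million.
Broad rate = 27.29 / 214.67 = 12.71%.
Headline unemployment rate = 17.78 / 212.58 = 8.36%.

Broad underutilization rate ≈ 12.71%; headline unemployment rate ≈ 8.36%.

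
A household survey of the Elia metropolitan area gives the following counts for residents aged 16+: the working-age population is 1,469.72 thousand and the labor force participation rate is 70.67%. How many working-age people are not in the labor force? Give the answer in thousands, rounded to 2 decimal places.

Share not in the labor force = 1 − 0.7067 = 0.2933.
Not in labor force = 0.2933 × 1,469.72 ≈ 431.07 thousand.

About 431.07 thousand are not in the labor force.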